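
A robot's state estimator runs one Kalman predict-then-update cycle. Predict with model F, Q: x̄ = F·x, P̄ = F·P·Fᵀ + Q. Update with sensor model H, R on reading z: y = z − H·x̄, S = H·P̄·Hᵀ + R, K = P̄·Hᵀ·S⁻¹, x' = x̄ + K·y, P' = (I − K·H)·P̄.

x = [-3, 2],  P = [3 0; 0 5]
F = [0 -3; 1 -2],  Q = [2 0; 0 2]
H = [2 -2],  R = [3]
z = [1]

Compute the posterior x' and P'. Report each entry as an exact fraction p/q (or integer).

x' = [-20/3, -367/51]
P' = [73/3 70/3; 70/3 1175/51]

x̄ = F·x = [-6, -7]
P̄ = F·P·Fᵀ + Q = [47 30; 30 25]
y = z − H·x̄ = [-1]
S = H·P̄·Hᵀ + R = [51]
K = P̄·Hᵀ·S⁻¹ = [2/3; 10/51]
x' = x̄ + K·y = [-20/3, -367/51]
P' = (I − K·H)·P̄ = [73/3 70/3; 70/3 1175/51]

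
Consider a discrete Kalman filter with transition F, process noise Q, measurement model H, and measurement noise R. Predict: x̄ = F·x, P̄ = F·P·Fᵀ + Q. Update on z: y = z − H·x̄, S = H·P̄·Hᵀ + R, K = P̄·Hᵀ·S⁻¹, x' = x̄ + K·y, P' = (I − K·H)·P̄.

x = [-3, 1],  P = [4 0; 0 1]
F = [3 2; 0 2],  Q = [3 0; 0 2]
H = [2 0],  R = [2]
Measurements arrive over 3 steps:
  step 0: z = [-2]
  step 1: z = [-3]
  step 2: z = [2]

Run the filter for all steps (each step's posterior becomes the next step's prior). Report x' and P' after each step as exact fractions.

step 0: x' = [-31/29, 74/29], P' = [43/87 4/87; 4/87 490/87]
step 1: x' = [-7803/5399, 14076/5399], P' = [2656/5399 1984/5399; 1984/5399 41942/5399]
step 2: x' = [11417/11433, 1640/309], P' = [231677/468753 4856/12669; 4856/12669 95810/12669]

step 0: x̄ = F·x = [-7, 2]
step 0: P̄ = F·P·Fᵀ + Q = [43 4; 4 6]
step 0: y = z − H·x̄ = [12]
step 0: S = H·P̄·Hᵀ + R = [174]
step 0: K = P̄·Hᵀ·S⁻¹ = [43/87; 4/87]
step 0: x' = x̄ + K·y = [-31/29, 74/29]
step 0: P' = (I − K·H)·P̄ = [43/87 4/87; 4/87 490/87]
step 1: x̄ = F·x = [55/29, 148/29]
step 1: P̄ = F·P·Fᵀ + Q = [2656/87 1984/87; 1984/87 2134/87]
step 1: y = z − H·x̄ = [-197/29]
step 1: S = H·P̄·Hᵀ + R = [10798/87]
step 1: K = P̄·Hᵀ·S⁻¹ = [2656/5399; 1984/5399]
step 1: x' = x̄ + K·y = [-7803/5399, 14076/5399]
step 1: P' = (I − K·H)·P̄ = [2656/5399 1984/5399; 1984/5399 41942/5399]
step 2: x̄ = F·x = [4743/5399, 28152/5399]
step 2: P̄ = F·P·Fᵀ + Q = [231677/5399 179672/5399; 179672/5399 178566/5399]
step 2: y = z − H·x̄ = [1312/5399]
step 2: S = H·P̄·Hᵀ + R = [937506/5399]
step 2: K = P̄·Hᵀ·S⁻¹ = [231677/468753; 4856/12669]
step 2: x' = x̄ + K·y = [11417/11433, 1640/309]
step 2: P' = (I − K·H)·P̄ = [231677/468753 4856/12669; 4856/12669 95810/12669]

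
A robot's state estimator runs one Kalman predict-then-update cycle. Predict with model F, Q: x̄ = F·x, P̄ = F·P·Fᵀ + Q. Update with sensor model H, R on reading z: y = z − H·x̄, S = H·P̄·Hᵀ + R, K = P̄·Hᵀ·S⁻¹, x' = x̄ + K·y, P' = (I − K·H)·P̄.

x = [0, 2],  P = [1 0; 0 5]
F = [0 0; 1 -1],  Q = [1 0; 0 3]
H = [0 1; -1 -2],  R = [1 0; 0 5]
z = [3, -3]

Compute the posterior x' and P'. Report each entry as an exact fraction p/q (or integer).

x̄ = F·x = [0, -2]
P̄ = F·P·Fᵀ + Q = [1 0; 0 9]
y = z − H·x̄ = [5, -7]
S = H·P̄·Hᵀ + R = [10 -18; -18 42]
K = P̄·Hᵀ·S⁻¹ = [-3/16 -5/48; 9/16 -3/16]
x' = x̄ + K·y = [-5/24, 17/8]
P' = (I − K·H)·P̄ = [43/48 -3/16; -3/16 9/16]

x' = [-5/24, 17/8]
P' = [43/48 -3/16; -3/16 9/16]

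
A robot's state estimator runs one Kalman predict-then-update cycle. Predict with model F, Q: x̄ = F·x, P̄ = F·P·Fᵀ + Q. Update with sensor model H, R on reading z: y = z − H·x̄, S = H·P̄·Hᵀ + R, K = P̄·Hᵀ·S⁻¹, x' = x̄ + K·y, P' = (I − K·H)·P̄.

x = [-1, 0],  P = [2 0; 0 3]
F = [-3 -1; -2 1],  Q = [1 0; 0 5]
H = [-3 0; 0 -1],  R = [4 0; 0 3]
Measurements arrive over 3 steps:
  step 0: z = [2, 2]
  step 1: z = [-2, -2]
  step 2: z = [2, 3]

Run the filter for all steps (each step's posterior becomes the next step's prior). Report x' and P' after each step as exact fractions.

step 0: x̄ = F·x = [3, 2]
step 0: P̄ = F·P·Fᵀ + Q = [22 9; 9 16]
step 0: y = z − H·x̄ = [11, 4]
step 0: S = H·P̄·Hᵀ + R = [202 27; 27 19]
step 0: K = P̄·Hᵀ·S⁻¹ = [-1011/3109 -36/3109; -81/3109 -2503/3109]
step 0: x' = x̄ + K·y = [-1938/3109, -4685/3109]
step 0: P' = (I − K·H)·P̄ = [1348/3109 108/3109; 108/3109 7509/3109]
step 1: x̄ = F·x = [10499/3109, -809/3109]
step 1: P̄ = F·P·Fᵀ + Q = [23398/3109 471/3109; 471/3109 28014/3109]
step 1: y = z − H·x̄ = [25279/3109, -7027/3109]
step 1: S = H·P̄·Hᵀ + R = [223018/3109 1413/3109; 1413/3109 37341/3109]
step 1: K = P̄·Hᵀ·S⁻¹ = [-31217/99183 -628/892647; -157/99183 -669629/892647]
step 1: x' = x̄ + K·y = [104494/127521, 181391/127521]
step 1: P' = (I − K·H)·P̄ = [124868/297549 628/297549; 628/297549 669629/297549]
step 2: x̄ = F·x = [-494873/127521, -9199/42507]
step 2: P̄ = F·P·Fᵀ + Q = [2094758/297549 26317/99183; 26317/99183 294926/33061]
step 2: y = z − H·x̄ = [-409859/42507, 118322/42507]
step 2: S = H·P̄·Hᵀ + R = [2227002/33061 26317/33061; 26317/33061 394109/33061]
step 2: K = P̄·Hᵀ·S⁻¹ = [-8316651/26526389 -105268/79579167; -78951/26526389 -19845383/26526389]
step 2: x' = x̄ + K·y = [-68546038/79579167, -180662212/79579167]
step 2: P' = (I − K·H)·P̄ = [11088868/26526389 105268/26526389; 105268/26526389 59536149/26526389]

step 0: x' = [-1938/3109, -4685/3109], P' = [1348/3109 108/3109; 108/3109 7509/3109]
step 1: x' = [104494/127521, 181391/127521], P' = [124868/297549 628/297549; 628/297549 669629/297549]
step 2: x' = [-68546038/79579167, -180662212/79579167], P' = [11088868/26526389 105268/26526389; 105268/26526389 59536149/26526389]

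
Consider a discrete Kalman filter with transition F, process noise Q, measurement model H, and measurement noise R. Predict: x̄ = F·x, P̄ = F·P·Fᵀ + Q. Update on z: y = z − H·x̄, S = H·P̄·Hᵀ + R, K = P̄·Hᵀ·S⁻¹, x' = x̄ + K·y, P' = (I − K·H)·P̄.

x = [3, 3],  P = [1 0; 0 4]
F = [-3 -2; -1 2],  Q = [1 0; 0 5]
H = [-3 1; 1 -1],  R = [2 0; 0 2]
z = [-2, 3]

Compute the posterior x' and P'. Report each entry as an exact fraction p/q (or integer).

x̄ = F·x = [-15, 3]
P̄ = F·P·Fᵀ + Q = [26 -13; -13 22]
y = z − H·x̄ = [-50, 21]
S = H·P̄·Hᵀ + R = [336 -152; -152 76]
K = P̄·Hᵀ·S⁻¹ = [-13/32 -91/304; -9/32 -311/304]
x' = x̄ + K·y = [-37/38, -84/19]
P' = (I − K·H)·P̄ = [429/608 793/608; 793/608 2037/608]

x' = [-37/38, -84/19]
P' = [429/608 793/608; 793/608 2037/608]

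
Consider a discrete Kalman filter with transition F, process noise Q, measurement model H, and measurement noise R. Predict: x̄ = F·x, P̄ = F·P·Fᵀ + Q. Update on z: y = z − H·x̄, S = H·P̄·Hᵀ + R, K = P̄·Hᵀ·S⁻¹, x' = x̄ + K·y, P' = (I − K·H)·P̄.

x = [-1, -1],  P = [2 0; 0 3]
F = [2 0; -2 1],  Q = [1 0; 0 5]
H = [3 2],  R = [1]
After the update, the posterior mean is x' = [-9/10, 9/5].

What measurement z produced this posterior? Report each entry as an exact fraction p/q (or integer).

x̄ = F·x = [-2, 1]
P̄ = F·P·Fᵀ + Q = [9 -8; -8 16]
S = H·P̄·Hᵀ + R = [50]
K = P̄·Hᵀ·S⁻¹ = [11/50; 4/25]
x' − x̄ = [11/10, 4/5] = K·y
y = (KᵀK)⁻¹·Kᵀ·(x' − x̄) = [5]
z = y + H·x̄ = [5] + [-4] = [1]

z = [1]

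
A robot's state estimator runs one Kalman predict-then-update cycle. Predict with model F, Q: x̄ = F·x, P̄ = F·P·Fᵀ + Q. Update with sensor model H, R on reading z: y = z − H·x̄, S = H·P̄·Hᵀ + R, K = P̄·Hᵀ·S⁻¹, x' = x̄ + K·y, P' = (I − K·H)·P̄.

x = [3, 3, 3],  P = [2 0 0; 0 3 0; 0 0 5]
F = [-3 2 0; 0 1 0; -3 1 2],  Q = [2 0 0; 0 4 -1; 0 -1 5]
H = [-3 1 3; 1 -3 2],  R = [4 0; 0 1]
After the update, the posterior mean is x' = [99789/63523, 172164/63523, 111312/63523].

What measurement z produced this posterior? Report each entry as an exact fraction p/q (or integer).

z = [3, -3]

x̄ = F·x = [-3, 3, 0]
P̄ = F·P·Fᵀ + Q = [32 6 24; 6 7 2; 24 2 46]
S = H·P̄·Hᵀ + R = [257 133; 133 316]
K = P̄·Hᵀ·S⁻¹ = [-13934/63523 18328/63523; -117/63523 -2162/63523; 6858/63523 19226/63523]
x' − x̄ = [290358/63523, -18405/63523, 111312/63523] = K·y
y = (KᵀK)⁻¹·Kᵀ·(x' − x̄) = [-9, 9]
z = y + H·x̄ = [-9, 9] + [12, -12] = [3, -3]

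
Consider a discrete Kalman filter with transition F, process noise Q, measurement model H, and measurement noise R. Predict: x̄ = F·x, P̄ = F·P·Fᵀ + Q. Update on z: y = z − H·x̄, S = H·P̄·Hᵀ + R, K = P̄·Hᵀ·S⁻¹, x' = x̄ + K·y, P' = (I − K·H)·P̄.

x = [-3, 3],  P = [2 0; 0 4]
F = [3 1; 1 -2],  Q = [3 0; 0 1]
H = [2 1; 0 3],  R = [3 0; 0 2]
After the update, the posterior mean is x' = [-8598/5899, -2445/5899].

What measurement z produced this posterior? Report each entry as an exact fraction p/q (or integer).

x̄ = F·x = [-6, -9]
P̄ = F·P·Fᵀ + Q = [25 -2; -2 19]
S = H·P̄·Hᵀ + R = [114 45; 45 173]
K = P̄·Hᵀ·S⁻¹ = [2858/5899 -948/5899; 10/5899 1941/5899]
x' − x̄ = [26796/5899, 50646/5899] = K·y
y = (KᵀK)⁻¹·Kᵀ·(x' − x̄) = [18, 26]
z = y + H·x̄ = [18, 26] + [-21, -27] = [-3, -1]

z = [-3, -1]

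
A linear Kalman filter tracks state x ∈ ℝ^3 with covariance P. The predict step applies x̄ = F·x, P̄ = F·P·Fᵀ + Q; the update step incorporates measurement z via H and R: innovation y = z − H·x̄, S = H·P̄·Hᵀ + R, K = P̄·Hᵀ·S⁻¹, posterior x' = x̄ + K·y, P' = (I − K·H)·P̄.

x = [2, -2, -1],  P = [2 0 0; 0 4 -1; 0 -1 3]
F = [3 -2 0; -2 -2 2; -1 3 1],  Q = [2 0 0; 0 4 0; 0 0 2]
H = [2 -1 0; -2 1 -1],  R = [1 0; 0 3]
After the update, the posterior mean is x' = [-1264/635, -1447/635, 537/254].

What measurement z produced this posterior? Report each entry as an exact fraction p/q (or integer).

x̄ = F·x = [10, -2, -9]
P̄ = F·P·Fᵀ + Q = [36 8 -28; 8 48 -18; -28 -18 37]
S = H·P̄·Hᵀ + R = [161 -122; -122 124]
K = P̄·Hᵀ·S⁻¹ = [443/635 503/1270; 533/1270 2073/2540; -459/508 -895/1016]
x' − x̄ = [-7614/635, -177/635, 2823/254] = K·y
y = (KᵀK)⁻¹·Kᵀ·(x' − x̄) = [-24, 12]
z = y + H·x̄ = [-24, 12] + [22, -13] = [-2, -1]

z = [-2, -1]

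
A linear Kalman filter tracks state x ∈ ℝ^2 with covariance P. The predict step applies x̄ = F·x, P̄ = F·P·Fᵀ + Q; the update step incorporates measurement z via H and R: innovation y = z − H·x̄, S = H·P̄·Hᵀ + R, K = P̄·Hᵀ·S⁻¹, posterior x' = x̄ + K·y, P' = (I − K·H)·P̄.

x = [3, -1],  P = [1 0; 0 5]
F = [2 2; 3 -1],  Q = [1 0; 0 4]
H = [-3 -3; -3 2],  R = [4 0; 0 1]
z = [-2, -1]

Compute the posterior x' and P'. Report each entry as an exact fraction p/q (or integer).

x' = [52834/99349, 33112/99349]
P' = [10950/99349 6494/99349; 6494/99349 19602/99349]

x̄ = F·x = [4, 10]
P̄ = F·P·Fᵀ + Q = [25 -4; -4 18]
y = z − H·x̄ = [40, -9]
S = H·P̄·Hᵀ + R = [319 105; 105 346]
K = P̄·Hᵀ·S⁻¹ = [-13083/99349 -19862/99349; -19572/99349 19722/99349]
x' = x̄ + K·y = [52834/99349, 33112/99349]
P' = (I − K·H)·P̄ = [10950/99349 6494/99349; 6494/99349 19602/99349]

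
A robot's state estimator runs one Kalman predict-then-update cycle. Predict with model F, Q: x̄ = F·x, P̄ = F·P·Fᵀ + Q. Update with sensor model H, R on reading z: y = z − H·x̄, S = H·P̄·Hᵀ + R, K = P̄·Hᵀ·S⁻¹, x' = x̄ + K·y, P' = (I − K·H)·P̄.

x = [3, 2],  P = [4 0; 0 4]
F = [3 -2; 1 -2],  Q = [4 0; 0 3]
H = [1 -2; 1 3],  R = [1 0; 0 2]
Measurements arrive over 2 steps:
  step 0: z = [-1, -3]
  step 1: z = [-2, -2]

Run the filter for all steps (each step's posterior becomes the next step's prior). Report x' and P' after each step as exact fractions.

step 0: x̄ = F·x = [5, -1]
step 0: P̄ = F·P·Fᵀ + Q = [56 28; 28 23]
step 0: y = z − H·x̄ = [-8, -5]
step 0: S = H·P̄·Hᵀ + R = [37 -54; -54 433]
step 0: K = P̄·Hᵀ·S⁻¹ = [1512/2621 1036/2621; -2556/13105 2617/13105]
step 0: x' = x̄ + K·y = [-4171/2621, -5742/13105]
step 0: P' = (I − K·H)·P̄ = [1736/2621 112/2621; 112/2621 1558/13105]
step 1: x̄ = F·x = [-51081/13105, -9371/13105]
step 1: P̄ = F·P·Fᵀ + Q = [130052/13105 27792/13105; 27792/13105 51987/13105]
step 1: y = z − H·x̄ = [6129/13105, 52984/13105]
step 1: S = H·P̄·Hᵀ + R = [239937/13105 -154078/13105; -154078/13105 790897/13105]
step 1: K = P̄·Hᵀ·S⁻¹ = [7003516/12668861 4783148/12668861; -2437224/12668861 2468613/12668861]
step 1: x' = x̄ + K·y = [-26767129/12668861, -218287/12668861]
step 1: P' = (I − K·H)·P̄ = [8028628/12668861 512556/12668861; 512556/12668861 1474890/12668861]

step 0: x' = [-4171/2621, -5742/13105], P' = [1736/2621 112/2621; 112/2621 1558/13105]
step 1: x' = [-26767129/12668861, -218287/12668861], P' = [8028628/12668861 512556/12668861; 512556/12668861 1474890/12668861]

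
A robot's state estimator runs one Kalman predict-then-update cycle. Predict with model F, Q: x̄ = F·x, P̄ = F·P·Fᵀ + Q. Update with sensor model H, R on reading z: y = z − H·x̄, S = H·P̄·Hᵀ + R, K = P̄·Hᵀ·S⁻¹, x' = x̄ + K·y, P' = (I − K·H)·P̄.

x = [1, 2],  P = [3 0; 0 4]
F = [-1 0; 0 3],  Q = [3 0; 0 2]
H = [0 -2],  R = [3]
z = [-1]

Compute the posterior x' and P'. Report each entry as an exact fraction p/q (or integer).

x̄ = F·x = [-1, 6]
P̄ = F·P·Fᵀ + Q = [6 0; 0 38]
y = z − H·x̄ = [11]
S = H·P̄·Hᵀ + R = [155]
K = P̄·Hᵀ·S⁻¹ = [0; -76/155]
x' = x̄ + K·y = [-1, 94/155]
P' = (I − K·H)·P̄ = [6 0; 0 114/155]

x' = [-1, 94/155]
P' = [6 0; 0 114/155]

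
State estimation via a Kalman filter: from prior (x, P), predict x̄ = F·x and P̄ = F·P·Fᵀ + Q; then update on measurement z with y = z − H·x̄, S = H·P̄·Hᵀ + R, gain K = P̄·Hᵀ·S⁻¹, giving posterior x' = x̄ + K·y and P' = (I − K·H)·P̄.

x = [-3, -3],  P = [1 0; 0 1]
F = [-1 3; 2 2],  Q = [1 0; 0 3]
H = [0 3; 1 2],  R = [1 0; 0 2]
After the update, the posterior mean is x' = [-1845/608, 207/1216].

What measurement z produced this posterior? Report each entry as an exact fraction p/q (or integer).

x̄ = F·x = [-6, -12]
P̄ = F·P·Fᵀ + Q = [11 4; 4 11]
S = H·P̄·Hᵀ + R = [100 78; 78 73]
K = P̄·Hᵀ·S⁻¹ = [-303/608 241/304; 381/1216 13/608]
x' − x̄ = [1803/608, 14799/1216] = K·y
y = (KᵀK)⁻¹·Kᵀ·(x' − x̄) = [37, 27]
z = y + H·x̄ = [37, 27] + [-36, -30] = [1, -3]

z = [1, -3]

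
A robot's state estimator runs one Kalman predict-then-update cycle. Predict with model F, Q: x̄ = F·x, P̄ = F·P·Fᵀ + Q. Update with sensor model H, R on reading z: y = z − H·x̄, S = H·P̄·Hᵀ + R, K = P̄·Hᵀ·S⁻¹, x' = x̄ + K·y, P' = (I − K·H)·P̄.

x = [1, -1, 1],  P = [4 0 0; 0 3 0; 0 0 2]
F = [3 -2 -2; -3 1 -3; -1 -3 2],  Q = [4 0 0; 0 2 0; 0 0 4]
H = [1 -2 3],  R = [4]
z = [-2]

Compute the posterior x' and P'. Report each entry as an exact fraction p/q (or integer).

x' = [-275/301, -128/129, -883/903]
P' = [13728/301 -340/43 -6112/301; -340/43 3236/129 2464/129; -6112/301 2464/129 17804/903]

x̄ = F·x = [3, -7, 4]
P̄ = F·P·Fᵀ + Q = [60 -30 -2; -30 59 -9; -2 -9 43]
y = z − H·x̄ = [-31]
S = H·P̄·Hᵀ + R = [903]
K = P̄·Hᵀ·S⁻¹ = [38/301; -25/129; 145/903]
x' = x̄ + K·y = [-275/301, -128/129, -883/903]
P' = (I − K·H)·P̄ = [13728/301 -340/43 -6112/301; -340/43 3236/129 2464/129; -6112/301 2464/129 17804/903]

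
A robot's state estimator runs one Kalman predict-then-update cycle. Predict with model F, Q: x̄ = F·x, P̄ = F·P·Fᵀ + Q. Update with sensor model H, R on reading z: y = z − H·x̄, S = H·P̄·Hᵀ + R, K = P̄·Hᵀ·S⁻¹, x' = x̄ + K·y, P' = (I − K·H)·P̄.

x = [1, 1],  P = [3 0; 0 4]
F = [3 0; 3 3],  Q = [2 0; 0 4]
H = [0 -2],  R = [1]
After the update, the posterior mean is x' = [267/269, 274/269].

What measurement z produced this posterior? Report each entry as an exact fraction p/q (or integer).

x̄ = F·x = [3, 6]
P̄ = F·P·Fᵀ + Q = [29 27; 27 67]
S = H·P̄·Hᵀ + R = [269]
K = P̄·Hᵀ·S⁻¹ = [-54/269; -134/269]
x' − x̄ = [-540/269, -1340/269] = K·y
y = (KᵀK)⁻¹·Kᵀ·(x' − x̄) = [10]
z = y + H·x̄ = [10] + [-12] = [-2]

z = [-2]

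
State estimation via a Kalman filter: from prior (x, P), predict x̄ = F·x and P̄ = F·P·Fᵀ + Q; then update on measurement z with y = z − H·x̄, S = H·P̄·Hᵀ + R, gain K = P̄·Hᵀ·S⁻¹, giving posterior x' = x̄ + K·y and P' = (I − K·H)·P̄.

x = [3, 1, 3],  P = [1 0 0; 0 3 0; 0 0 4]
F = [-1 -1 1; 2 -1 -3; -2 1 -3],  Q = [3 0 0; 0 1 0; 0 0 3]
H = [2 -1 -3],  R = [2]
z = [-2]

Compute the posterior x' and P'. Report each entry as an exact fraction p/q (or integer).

x̄ = F·x = [-1, -4, -14]
P̄ = F·P·Fᵀ + Q = [11 -11 -13; -11 44 29; -13 29 46]
y = z − H·x̄ = [-46]
S = H·P̄·Hᵀ + R = [878]
K = P̄·Hᵀ·S⁻¹ = [36/439; -153/878; -193/878]
x' = x̄ + K·y = [-2095/439, 1763/439, -1707/439]
P' = (I − K·H)·P̄ = [2237/439 679/439 1241/439; 679/439 15223/878 -4067/878; 1241/439 -4067/878 3139/878]

x' = [-2095/439, 1763/439, -1707/439]
P' = [2237/439 679/439 1241/439; 679/439 15223/878 -4067/878; 1241/439 -4067/878 3139/878]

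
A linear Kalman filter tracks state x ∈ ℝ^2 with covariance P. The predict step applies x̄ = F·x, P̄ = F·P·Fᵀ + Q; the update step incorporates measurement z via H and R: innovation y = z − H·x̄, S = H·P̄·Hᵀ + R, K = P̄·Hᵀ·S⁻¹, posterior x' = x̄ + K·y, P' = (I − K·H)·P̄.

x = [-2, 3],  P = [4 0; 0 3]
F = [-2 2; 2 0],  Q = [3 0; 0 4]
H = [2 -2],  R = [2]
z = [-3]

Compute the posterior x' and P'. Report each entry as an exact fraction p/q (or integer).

x' = [213/167, 448/167]
P' = [759/167 712/167; 712/167 748/167]

x̄ = F·x = [10, -4]
P̄ = F·P·Fᵀ + Q = [31 -16; -16 20]
y = z − H·x̄ = [-31]
S = H·P̄·Hᵀ + R = [334]
K = P̄·Hᵀ·S⁻¹ = [47/167; -36/167]
x' = x̄ + K·y = [213/167, 448/167]
P' = (I − K·H)·P̄ = [759/167 712/167; 712/167 748/167]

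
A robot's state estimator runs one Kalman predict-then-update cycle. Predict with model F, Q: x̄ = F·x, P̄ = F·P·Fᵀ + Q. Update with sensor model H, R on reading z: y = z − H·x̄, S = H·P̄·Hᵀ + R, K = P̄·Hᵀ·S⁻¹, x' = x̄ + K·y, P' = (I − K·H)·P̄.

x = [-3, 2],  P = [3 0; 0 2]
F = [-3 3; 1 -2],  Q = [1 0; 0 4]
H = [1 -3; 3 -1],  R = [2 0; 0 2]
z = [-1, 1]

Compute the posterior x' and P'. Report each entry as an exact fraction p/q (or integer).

x' = [2401/4416, 363/736]
P' = [1291/4416 121/736; 121/736 105/368]

x̄ = F·x = [15, -7]
P̄ = F·P·Fᵀ + Q = [46 -21; -21 15]
y = z − H·x̄ = [-37, -51]
S = H·P̄·Hᵀ + R = [309 393; 393 557]
K = P̄·Hᵀ·S⁻¹ = [-887/8832 1049/2944; -509/1472 153/1472]
x' = x̄ + K·y = [2401/4416, 363/736]
P' = (I − K·H)·P̄ = [1291/4416 121/736; 121/736 105/368]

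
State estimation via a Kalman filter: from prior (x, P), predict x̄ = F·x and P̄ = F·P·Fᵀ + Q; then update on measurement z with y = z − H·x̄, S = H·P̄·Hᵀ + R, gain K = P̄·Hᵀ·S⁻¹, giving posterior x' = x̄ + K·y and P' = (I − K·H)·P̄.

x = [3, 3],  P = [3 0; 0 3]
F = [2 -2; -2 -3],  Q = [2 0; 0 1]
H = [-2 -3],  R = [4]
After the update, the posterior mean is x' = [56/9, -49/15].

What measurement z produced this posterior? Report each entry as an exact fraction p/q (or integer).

x̄ = F·x = [0, -15]
P̄ = F·P·Fᵀ + Q = [26 6; 6 40]
S = H·P̄·Hᵀ + R = [540]
K = P̄·Hᵀ·S⁻¹ = [-7/54; -11/45]
x' − x̄ = [56/9, 176/15] = K·y
y = (KᵀK)⁻¹·Kᵀ·(x' − x̄) = [-48]
z = y + H·x̄ = [-48] + [45] = [-3]

z = [-3]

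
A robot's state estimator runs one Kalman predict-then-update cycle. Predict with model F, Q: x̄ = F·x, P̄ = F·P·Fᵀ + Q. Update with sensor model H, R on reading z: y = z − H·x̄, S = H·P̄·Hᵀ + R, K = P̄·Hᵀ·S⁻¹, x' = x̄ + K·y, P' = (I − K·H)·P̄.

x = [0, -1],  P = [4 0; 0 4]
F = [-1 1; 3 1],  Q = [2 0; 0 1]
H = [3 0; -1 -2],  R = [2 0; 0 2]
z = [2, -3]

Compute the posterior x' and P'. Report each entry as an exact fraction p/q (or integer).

x̄ = F·x = [-1, -1]
P̄ = F·P·Fᵀ + Q = [10 -8; -8 41]
y = z − H·x̄ = [5, -6]
S = H·P̄·Hᵀ + R = [92 18; 18 144]
K = P̄·Hᵀ·S⁻¹ = [117/359 1/1077; -59/359 -1594/3231]
x' = x̄ + K·y = [224/359, 1226/1077]
P' = (I − K·H)·P̄ = [78/359 -118/1077; -118/1077 1771/3231]

x' = [224/359, 1226/1077]
P' = [78/359 -118/1077; -118/1077 1771/3231]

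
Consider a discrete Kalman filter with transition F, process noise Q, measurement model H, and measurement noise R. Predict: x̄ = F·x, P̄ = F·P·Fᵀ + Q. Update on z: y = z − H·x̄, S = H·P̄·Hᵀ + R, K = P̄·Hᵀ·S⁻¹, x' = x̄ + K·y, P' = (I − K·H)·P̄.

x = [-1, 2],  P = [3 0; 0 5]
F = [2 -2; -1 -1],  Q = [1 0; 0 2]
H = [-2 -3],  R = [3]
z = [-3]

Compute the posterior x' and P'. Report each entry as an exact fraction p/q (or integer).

x' = [-6/7, 137/91]
P' = [75/7 -48/7; -48/7 1286/273]

x̄ = F·x = [-6, -1]
P̄ = F·P·Fᵀ + Q = [33 4; 4 10]
y = z − H·x̄ = [-18]
S = H·P̄·Hᵀ + R = [273]
K = P̄·Hᵀ·S⁻¹ = [-2/7; -38/273]
x' = x̄ + K·y = [-6/7, 137/91]
P' = (I − K·H)·P̄ = [75/7 -48/7; -48/7 1286/273]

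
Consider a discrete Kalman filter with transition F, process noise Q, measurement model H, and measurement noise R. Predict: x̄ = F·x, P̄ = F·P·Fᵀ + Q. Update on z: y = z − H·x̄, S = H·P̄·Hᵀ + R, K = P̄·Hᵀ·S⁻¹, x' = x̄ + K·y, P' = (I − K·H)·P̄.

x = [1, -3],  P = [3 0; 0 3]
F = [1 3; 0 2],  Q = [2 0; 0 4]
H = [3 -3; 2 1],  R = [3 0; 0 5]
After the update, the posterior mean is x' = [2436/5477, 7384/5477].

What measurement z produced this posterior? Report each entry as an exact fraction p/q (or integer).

x̄ = F·x = [-8, -6]
P̄ = F·P·Fᵀ + Q = [32 18; 18 16]
S = H·P̄·Hᵀ + R = [111 90; 90 221]
K = P̄·Hᵀ·S⁻¹ = [634/5477 1774/5477; -1118/5477 1744/5477]
x' − x̄ = [46252/5477, 40246/5477] = K·y
y = (KᵀK)⁻¹·Kᵀ·(x' − x̄) = [3, 25]
z = y + H·x̄ = [3, 25] + [-6, -22] = [-3, 3]

z = [-3, 3]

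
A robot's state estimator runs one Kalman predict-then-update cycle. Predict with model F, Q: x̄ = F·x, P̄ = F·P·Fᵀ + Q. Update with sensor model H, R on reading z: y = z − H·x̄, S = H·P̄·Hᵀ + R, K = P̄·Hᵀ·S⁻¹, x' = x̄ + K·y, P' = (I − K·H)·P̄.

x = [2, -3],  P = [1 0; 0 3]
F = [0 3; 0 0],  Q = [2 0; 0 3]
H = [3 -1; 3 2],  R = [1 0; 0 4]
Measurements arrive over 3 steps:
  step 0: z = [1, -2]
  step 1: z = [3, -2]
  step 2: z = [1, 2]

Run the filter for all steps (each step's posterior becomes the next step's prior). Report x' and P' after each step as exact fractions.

step 0: x' = [-39/4190, -7233/8380], P' = [203/2095 261/4190; 261/4190 3927/8380]
step 1: x' = [3291321/7620152, -21894537/15240304], P' = [364721/3810076 468927/7620152; 468927/7620152 7134465/15240304]
step 2: x' = [5045949405/13848838448, 6487649235/27697676896], P' = [662835551/6924419224 852217137/13848838448; 852217137/13848838448 12966140703/27697676896]

step 0: x̄ = F·x = [-9, 0]
step 0: P̄ = F·P·Fᵀ + Q = [29 0; 0 3]
step 0: y = z − H·x̄ = [28, 25]
step 0: S = H·P̄·Hᵀ + R = [265 255; 255 277]
step 0: K = P̄·Hᵀ·S⁻¹ = [957/4190 87/838; -2361/8380 471/1676]
step 0: x' = x̄ + K·y = [-39/4190, -7233/8380]
step 0: P' = (I − K·H)·P̄ = [203/2095 261/4190; 261/4190 3927/8380]
step 1: x̄ = F·x = [-21699/8380, 0]
step 1: P̄ = F·P·Fᵀ + Q = [52103/8380 0; 0 3]
step 1: y = z − H·x̄ = [90237/8380, 48337/8380]
step 1: S = H·P̄·Hᵀ + R = [502447/8380 418647/8380; 418647/8380 603007/8380]
step 1: K = P̄·Hᵀ·S⁻¹ = [1719399/7620152 781545/7620152; -4320903/15240304 4270623/15240304]
step 1: x' = x̄ + K·y = [3291321/7620152, -21894537/15240304]
step 1: P' = (I − K·H)·P̄ = [364721/3810076 468927/7620152; 468927/7620152 7134465/15240304]
step 2: x̄ = F·x = [-65683611/15240304, 0]
step 2: P̄ = F·P·Fᵀ + Q = [94690793/15240304 0; 0 3]
step 2: y = z − H·x̄ = [212291137/15240304, 227531441/15240304]
step 2: S = H·P̄·Hᵀ + R = [913178353/15240304 760775313/15240304; 760775313/15240304 1096062001/15240304]
step 2: K = P̄·Hᵀ·S⁻¹ = [3124796169/13848838448 1420361895/13848838448; -7852837881/27697676896 7761396057/27697676896]
step 2: x' = x̄ + K·y = [5045949405/13848838448, 6487649235/27697676896]
step 2: P' = (I − K·H)·P̄ = [662835551/6924419224 852217137/13848838448; 852217137/13848838448 12966140703/27697676896]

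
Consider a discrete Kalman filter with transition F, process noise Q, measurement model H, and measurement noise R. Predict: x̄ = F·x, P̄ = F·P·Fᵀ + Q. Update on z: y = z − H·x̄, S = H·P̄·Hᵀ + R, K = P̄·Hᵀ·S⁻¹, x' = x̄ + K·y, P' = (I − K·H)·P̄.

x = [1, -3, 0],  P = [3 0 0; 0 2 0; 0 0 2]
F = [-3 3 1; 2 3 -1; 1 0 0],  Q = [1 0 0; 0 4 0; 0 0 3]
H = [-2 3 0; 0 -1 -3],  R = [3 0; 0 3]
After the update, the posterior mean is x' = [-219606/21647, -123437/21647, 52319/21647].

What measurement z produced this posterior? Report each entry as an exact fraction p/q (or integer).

x̄ = F·x = [-12, -7, 1]
P̄ = F·P·Fᵀ + Q = [48 -2 -9; -2 36 6; -9 6 6]
S = H·P̄·Hᵀ + R = [543 -220; -220 129]
K = P̄·Hᵀ·S⁻¹ = [-6778/21647 -6693/21647; 2568/21647 -4682/21647; -636/21647 -5112/21647]
x' − x̄ = [40158/21647, 28092/21647, 30672/21647] = K·y
y = (KᵀK)⁻¹·Kᵀ·(x' − x̄) = [0, -6]
z = y + H·x̄ = [0, -6] + [3, 4] = [3, -2]

z = [3, -2]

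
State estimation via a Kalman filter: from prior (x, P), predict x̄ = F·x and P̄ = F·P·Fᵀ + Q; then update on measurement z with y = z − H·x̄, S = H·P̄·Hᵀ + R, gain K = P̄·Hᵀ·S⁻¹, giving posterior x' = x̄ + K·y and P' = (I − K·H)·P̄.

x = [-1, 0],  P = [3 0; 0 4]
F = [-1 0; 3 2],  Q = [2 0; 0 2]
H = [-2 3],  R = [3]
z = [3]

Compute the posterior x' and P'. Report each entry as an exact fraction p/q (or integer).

x̄ = F·x = [1, -3]
P̄ = F·P·Fᵀ + Q = [5 -9; -9 45]
y = z − H·x̄ = [14]
S = H·P̄·Hᵀ + R = [536]
K = P̄·Hᵀ·S⁻¹ = [-37/536; 153/536]
x' = x̄ + K·y = [9/268, 267/268]
P' = (I − K·H)·P̄ = [1311/536 837/536; 837/536 711/536]

x' = [9/268, 267/268]
P' = [1311/536 837/536; 837/536 711/536]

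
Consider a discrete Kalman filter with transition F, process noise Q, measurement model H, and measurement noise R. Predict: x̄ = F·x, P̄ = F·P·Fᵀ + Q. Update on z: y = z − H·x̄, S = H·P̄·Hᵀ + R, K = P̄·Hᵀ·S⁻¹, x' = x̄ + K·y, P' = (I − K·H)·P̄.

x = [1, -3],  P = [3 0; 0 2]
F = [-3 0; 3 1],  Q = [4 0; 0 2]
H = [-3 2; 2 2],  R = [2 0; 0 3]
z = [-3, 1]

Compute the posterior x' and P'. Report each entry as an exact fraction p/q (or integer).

x̄ = F·x = [-3, 0]
P̄ = F·P·Fᵀ + Q = [31 -27; -27 31]
y = z − H·x̄ = [-12, 7]
S = H·P̄·Hᵀ + R = [729 -8; -8 35]
K = P̄·Hᵀ·S⁻¹ = [-5081/25451 4656/25451; 5069/25451 6976/25451]
x' = x̄ + K·y = [17211/25451, -11996/25451]
P' = (I − K·H)·P̄ = [4826/25451 2158/25451; 2158/25451 8306/25451]

x' = [17211/25451, -11996/25451]
P' = [4826/25451 2158/25451; 2158/25451 8306/25451]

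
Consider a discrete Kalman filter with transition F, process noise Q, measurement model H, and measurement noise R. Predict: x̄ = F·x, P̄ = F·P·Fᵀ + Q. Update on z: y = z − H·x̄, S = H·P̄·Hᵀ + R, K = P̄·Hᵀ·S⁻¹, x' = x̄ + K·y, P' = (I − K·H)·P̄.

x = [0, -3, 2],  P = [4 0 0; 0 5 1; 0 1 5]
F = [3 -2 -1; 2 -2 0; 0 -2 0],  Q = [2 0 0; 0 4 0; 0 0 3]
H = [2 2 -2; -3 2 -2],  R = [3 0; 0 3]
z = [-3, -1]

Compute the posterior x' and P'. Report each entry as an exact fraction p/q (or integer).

x' = [-38111/99386, 154223/49693, 209278/49693]
P' = [23763/99386 7851/49693 4848/49693; 7851/49693 381778/49693 375352/49693; 4848/49693 375352/49693 387847/49693]

x̄ = F·x = [4, 6, 6]
P̄ = F·P·Fᵀ + Q = [67 46 22; 46 40 20; 22 20 23]
y = z − H·x̄ = [-11, 11]
S = H·P̄·Hᵀ + R = [555 -358; -358 410]
K = P̄·Hᵀ·S⁻¹ = [9923/49693 -19759/99386; 9518/49693 -3567/49693; -5098/49693 -13178/49693]
x' = x̄ + K·y = [-38111/99386, 154223/49693, 209278/49693]
P' = (I − K·H)·P̄ = [23763/99386 7851/49693 4848/49693; 7851/49693 381778/49693 375352/49693; 4848/49693 375352/49693 387847/49693]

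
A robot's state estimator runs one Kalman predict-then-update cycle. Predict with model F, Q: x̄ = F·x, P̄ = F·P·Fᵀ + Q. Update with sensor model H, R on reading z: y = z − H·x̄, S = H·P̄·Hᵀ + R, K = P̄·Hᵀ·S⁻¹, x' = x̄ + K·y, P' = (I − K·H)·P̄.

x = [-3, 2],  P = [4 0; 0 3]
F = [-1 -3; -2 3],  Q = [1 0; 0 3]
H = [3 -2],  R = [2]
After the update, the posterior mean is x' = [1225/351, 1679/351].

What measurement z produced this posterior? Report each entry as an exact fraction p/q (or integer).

x̄ = F·x = [-3, 12]
P̄ = F·P·Fᵀ + Q = [32 -19; -19 46]
S = H·P̄·Hᵀ + R = [702]
K = P̄·Hᵀ·S⁻¹ = [67/351; -149/702]
x' − x̄ = [2278/351, -2533/351] = K·y
y = (KᵀK)⁻¹·Kᵀ·(x' − x̄) = [34]
z = y + H·x̄ = [34] + [-33] = [1]

z = [1]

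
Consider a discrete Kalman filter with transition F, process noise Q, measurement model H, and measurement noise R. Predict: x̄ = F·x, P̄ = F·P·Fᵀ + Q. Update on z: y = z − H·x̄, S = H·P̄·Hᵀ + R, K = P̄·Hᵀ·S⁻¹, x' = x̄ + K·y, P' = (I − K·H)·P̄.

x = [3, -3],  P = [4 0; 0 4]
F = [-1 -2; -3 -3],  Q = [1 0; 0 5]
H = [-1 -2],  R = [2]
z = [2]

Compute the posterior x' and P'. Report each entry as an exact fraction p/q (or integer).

x' = [192/95, -2]
P' = [1326/475 -6/5; -6/5 1]

x̄ = F·x = [3, 0]
P̄ = F·P·Fᵀ + Q = [21 36; 36 77]
y = z − H·x̄ = [5]
S = H·P̄·Hᵀ + R = [475]
K = P̄·Hᵀ·S⁻¹ = [-93/475; -2/5]
x' = x̄ + K·y = [192/95, -2]
P' = (I − K·H)·P̄ = [1326/475 -6/5; -6/5 1]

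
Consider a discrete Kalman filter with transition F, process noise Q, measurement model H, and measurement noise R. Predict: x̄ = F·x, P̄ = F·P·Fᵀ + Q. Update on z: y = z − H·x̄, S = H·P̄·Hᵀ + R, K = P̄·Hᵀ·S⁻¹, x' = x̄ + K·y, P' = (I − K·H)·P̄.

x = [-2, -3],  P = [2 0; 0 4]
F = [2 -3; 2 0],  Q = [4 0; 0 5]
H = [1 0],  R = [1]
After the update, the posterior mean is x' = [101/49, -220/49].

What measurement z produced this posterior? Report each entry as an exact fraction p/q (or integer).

z = [2]

x̄ = F·x = [5, -4]
P̄ = F·P·Fᵀ + Q = [48 8; 8 13]
S = H·P̄·Hᵀ + R = [49]
K = P̄·Hᵀ·S⁻¹ = [48/49; 8/49]
x' − x̄ = [-144/49, -24/49] = K·y
y = (KᵀK)⁻¹·Kᵀ·(x' − x̄) = [-3]
z = y + H·x̄ = [-3] + [5] = [2]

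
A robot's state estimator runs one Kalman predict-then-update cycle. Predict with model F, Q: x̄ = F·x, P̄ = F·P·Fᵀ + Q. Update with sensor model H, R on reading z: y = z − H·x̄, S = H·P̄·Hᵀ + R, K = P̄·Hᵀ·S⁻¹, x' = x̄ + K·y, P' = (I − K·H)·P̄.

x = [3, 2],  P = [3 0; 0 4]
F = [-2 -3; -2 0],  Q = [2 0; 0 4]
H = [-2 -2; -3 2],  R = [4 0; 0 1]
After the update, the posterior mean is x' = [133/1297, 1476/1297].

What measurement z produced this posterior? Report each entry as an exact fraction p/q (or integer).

z = [-3, 2]

x̄ = F·x = [-12, -6]
P̄ = F·P·Fᵀ + Q = [50 12; 12 16]
S = H·P̄·Hᵀ + R = [364 260; 260 371]
K = P̄·Hᵀ·S⁻¹ = [-3311/16861 -262/1297; -4934/16861 252/1297]
x' − x̄ = [15697/1297, 9258/1297] = K·y
y = (KᵀK)⁻¹·Kᵀ·(x' − x̄) = [-39, -22]
z = y + H·x̄ = [-39, -22] + [36, 24] = [-3, 2]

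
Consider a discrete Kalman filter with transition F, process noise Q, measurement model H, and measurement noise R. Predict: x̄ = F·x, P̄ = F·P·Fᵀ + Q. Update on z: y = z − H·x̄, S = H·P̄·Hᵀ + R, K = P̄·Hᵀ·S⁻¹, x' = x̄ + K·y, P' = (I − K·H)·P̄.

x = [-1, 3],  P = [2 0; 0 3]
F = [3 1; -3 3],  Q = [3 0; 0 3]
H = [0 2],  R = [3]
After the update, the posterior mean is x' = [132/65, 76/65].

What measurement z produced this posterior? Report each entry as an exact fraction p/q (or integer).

x̄ = F·x = [0, 12]
P̄ = F·P·Fᵀ + Q = [24 -9; -9 48]
S = H·P̄·Hᵀ + R = [195]
K = P̄·Hᵀ·S⁻¹ = [-6/65; 32/65]
x' − x̄ = [132/65, -704/65] = K·y
y = (KᵀK)⁻¹·Kᵀ·(x' − x̄) = [-22]
z = y + H·x̄ = [-22] + [24] = [2]

z = [2]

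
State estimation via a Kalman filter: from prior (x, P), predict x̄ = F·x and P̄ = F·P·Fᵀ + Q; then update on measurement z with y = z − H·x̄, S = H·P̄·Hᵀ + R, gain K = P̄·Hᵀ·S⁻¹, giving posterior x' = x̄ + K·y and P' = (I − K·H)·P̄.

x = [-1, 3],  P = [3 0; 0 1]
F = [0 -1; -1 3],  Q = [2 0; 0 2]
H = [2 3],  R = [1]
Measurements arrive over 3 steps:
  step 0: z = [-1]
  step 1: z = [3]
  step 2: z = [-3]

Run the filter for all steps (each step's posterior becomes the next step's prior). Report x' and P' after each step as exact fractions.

step 0: x̄ = F·x = [-3, 10]
step 0: P̄ = F·P·Fᵀ + Q = [3 -3; -3 14]
step 0: y = z − H·x̄ = [-25]
step 0: S = H·P̄·Hᵀ + R = [103]
step 0: K = P̄·Hᵀ·S⁻¹ = [-3/103; 36/103]
step 0: x' = x̄ + K·y = [-234/103, 130/103]
step 0: P' = (I − K·H)·P̄ = [300/103 -201/103; -201/103 146/103]
step 1: x̄ = F·x = [-130/103, 624/103]
step 1: P̄ = F·P·Fᵀ + Q = [352/103 -639/103; -639/103 3026/103]
step 1: y = z − H·x̄ = [-1303/103]
step 1: S = H·P̄·Hᵀ + R = [21077/103]
step 1: K = P̄·Hᵀ·S⁻¹ = [-1213/21077; 7800/21077]
step 1: x' = x̄ + K·y = [-11257/21077, 29016/21077]
step 1: P' = (I − K·H)·P̄ = [57745/21077 -38901/21077; -38901/21077 28534/21077]
step 2: x̄ = F·x = [-29016/21077, 98305/21077]
step 2: P̄ = F·P·Fᵀ + Q = [70688/21077 -124503/21077; -124503/21077 590111/21077]
step 2: y = z − H·x̄ = [-300114/21077]
step 2: S = H·P̄·Hᵀ + R = [4120792/21077]
step 2: K = P̄·Hᵀ·S⁻¹ = [-232133/4120792; 1521327/4120792]
step 2: x' = x̄ + K·y = [-1183815/2060396, -1221167/2060396]
step 2: P' = (I − K·H)·P̄ = [11263691/4120792 -7586505/4120792; -7586505/4120792 5564779/4120792]

step 0: x' = [-234/103, 130/103], P' = [300/103 -201/103; -201/103 146/103]
step 1: x' = [-11257/21077, 29016/21077], P' = [57745/21077 -38901/21077; -38901/21077 28534/21077]
step 2: x' = [-1183815/2060396, -1221167/2060396], P' = [11263691/4120792 -7586505/4120792; -7586505/4120792 5564779/4120792]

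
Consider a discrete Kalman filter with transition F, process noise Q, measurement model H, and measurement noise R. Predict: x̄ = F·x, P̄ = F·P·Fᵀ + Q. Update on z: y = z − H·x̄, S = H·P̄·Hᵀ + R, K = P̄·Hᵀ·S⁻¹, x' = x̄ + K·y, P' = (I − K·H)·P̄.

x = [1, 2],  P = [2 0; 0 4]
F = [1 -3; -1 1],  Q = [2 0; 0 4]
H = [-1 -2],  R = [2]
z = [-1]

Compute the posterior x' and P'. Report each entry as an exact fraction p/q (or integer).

x' = [-41/13, 25/13]
P' = [448/13 -218/13; -218/13 112/13]

x̄ = F·x = [-5, 1]
P̄ = F·P·Fᵀ + Q = [40 -14; -14 10]
y = z − H·x̄ = [-4]
S = H·P̄·Hᵀ + R = [26]
K = P̄·Hᵀ·S⁻¹ = [-6/13; -3/13]
x' = x̄ + K·y = [-41/13, 25/13]
P' = (I − K·H)·P̄ = [448/13 -218/13; -218/13 112/13]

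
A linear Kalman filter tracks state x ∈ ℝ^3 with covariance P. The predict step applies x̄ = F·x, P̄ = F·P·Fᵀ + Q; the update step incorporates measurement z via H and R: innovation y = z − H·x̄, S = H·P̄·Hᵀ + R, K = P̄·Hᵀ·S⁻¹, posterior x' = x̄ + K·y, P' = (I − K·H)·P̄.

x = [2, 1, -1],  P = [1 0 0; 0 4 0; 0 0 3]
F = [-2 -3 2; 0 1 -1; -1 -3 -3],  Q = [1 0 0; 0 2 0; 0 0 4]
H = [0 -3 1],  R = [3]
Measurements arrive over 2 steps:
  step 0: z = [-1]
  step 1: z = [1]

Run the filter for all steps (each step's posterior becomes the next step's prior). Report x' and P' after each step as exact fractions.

step 0: x' = [-506/85, 13/17, 199/170], P' = [1767/85 -84/17 -1149/85; -84/17 63/17 180/17; -1149/85 180/17 5631/170]
step 1: x' = [61933/5096, -4965/10192, -2305/5096], P' = [345547/2548 -137091/5096 -209835/2548; -137091/5096 119243/10192 182271/5096; -209835/2548 182271/5096 285969/2548]

step 0: x̄ = F·x = [-9, 2, -2]
step 0: P̄ = F·P·Fᵀ + Q = [53 -18 20; -18 9 -3; 20 -3 68]
step 0: y = z − H·x̄ = [7]
step 0: S = H·P̄·Hᵀ + R = [170]
step 0: K = P̄·Hᵀ·S⁻¹ = [37/85; -3/17; 77/170]
step 0: x' = x̄ + K·y = [-506/85, 13/17, 199/170]
step 0: P' = (I − K·H)·P̄ = [1767/85 -84/17 -1149/85; -84/17 63/17 180/17; -1149/85 180/17 5631/170]
step 1: x̄ = F·x = [1016/85, -69/170, 5/34]
step 1: P̄ = F·P·Fᵀ + Q = [14602/85 -3534/85 -3240/17; -3534/85 3001/170 2709/34; -3240/17 2709/34 14827/34]
step 1: y = z − H·x̄ = [-31/85]
step 1: S = H·P̄·Hᵀ + R = [10192/85]
step 1: K = P̄·Hᵀ·S⁻¹ = [-2799/5096; 2271/10192; 8375/5096]
step 1: x' = x̄ + K·y = [61933/5096, -4965/10192, -2305/5096]
step 1: P' = (I − K·H)·P̄ = [345547/2548 -137091/5096 -209835/2548; -137091/5096 119243/10192 182271/5096; -209835/2548 182271/5096 285969/2548]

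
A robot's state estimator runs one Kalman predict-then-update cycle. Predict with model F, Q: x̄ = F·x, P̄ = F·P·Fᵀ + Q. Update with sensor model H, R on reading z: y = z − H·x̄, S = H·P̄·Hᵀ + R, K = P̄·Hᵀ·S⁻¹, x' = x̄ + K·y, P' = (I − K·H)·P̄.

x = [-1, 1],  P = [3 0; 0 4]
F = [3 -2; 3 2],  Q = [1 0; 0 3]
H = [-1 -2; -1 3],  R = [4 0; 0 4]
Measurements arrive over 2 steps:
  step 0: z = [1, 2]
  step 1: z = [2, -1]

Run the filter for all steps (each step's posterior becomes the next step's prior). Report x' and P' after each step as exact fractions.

step 0: x' = [-2903/1861, 345/1861], P' = [33220/16749 2596/16749; 2596/16749 5320/16749]
step 1: x' = [-107886848/89641683, -19040147/29880561], P' = [146879036/89641683 5121716/29880561; 5121716/29880561 3141160/9960187]

step 0: x̄ = F·x = [-5, -1]
step 0: P̄ = F·P·Fᵀ + Q = [44 11; 11 46]
step 0: y = z − H·x̄ = [-6, 0]
step 0: S = H·P̄·Hᵀ + R = [276 -243; -243 396]
step 0: K = P̄·Hᵀ·S⁻¹ = [-1067/1861 -6358/16749; -1103/5583 3341/16749]
step 0: x' = x̄ + K·y = [-2903/1861, 345/1861]
step 0: P' = (I − K·H)·P̄ = [33220/16749 2596/16749; 2596/16749 5320/16749]
step 1: x̄ = F·x = [-9399/1861, -8019/1861]
step 1: P̄ = F·P·Fᵀ + Q = [305857/16749 277700/16749; 277700/16749 401659/16749]
step 1: y = z − H·x̄ = [-21715/1861, 12797/1861]
step 1: S = H·P̄·Hᵀ + R = [3090289/16749 -2381797/16749; -2381797/16749 2321584/16749]
step 1: K = P̄·Hᵀ·S⁻¹ = [-44402333/89641683 -25195898/89641683; -5992169/29880561 5787181/29880561]
step 1: x' = x̄ + K·y = [-107886848/89641683, -19040147/29880561]
step 1: P' = (I − K·H)·P̄ = [146879036/89641683 5121716/29880561; 5121716/29880561 3141160/9960187]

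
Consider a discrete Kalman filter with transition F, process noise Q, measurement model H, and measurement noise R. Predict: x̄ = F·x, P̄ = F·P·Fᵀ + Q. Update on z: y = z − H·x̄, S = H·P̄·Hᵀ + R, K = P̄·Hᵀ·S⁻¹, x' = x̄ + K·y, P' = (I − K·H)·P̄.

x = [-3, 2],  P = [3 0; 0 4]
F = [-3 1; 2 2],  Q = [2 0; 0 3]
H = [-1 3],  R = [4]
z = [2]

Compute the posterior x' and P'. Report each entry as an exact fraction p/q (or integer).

x̄ = F·x = [11, -2]
P̄ = F·P·Fᵀ + Q = [33 -10; -10 31]
y = z − H·x̄ = [19]
S = H·P̄·Hᵀ + R = [376]
K = P̄·Hᵀ·S⁻¹ = [-63/376; 103/376]
x' = x̄ + K·y = [2939/376, 1205/376]
P' = (I − K·H)·P̄ = [8439/376 2729/376; 2729/376 1047/376]

x' = [2939/376, 1205/376]
P' = [8439/376 2729/376; 2729/376 1047/376]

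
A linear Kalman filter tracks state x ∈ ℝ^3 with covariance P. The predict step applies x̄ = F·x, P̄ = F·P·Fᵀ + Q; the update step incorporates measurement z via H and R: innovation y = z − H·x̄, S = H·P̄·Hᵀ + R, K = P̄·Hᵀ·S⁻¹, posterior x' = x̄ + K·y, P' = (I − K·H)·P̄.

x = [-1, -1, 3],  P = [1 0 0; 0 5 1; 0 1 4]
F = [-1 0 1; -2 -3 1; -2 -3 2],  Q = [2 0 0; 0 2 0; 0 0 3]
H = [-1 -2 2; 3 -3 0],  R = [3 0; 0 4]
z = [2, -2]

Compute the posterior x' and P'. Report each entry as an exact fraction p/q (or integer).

x' = [4717/1108, 5489/1108, 4489/554]
P' = [44365/6648 44137/6648 11083/1108; 44137/6648 46837/6648 11511/1108; 11083/1108 11511/1108 4460/277]

x̄ = F·x = [4, 8, 11]
P̄ = F·P·Fᵀ + Q = [7 3 7; 3 49 48; 7 48 56]
y = z − H·x̄ = [0, 10]
S = H·P̄·Hᵀ + R = [30 18; 18 454]
K = P̄·Hᵀ·S⁻¹ = [119/6648 57/2216; 107/6648 -675/2216; 525/1108 -321/1108]
x' = x̄ + K·y = [4717/1108, 5489/1108, 4489/554]
P' = (I − K·H)·P̄ = [44365/6648 44137/6648 11083/1108; 44137/6648 46837/6648 11511/1108; 11083/1108 11511/1108 4460/277]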